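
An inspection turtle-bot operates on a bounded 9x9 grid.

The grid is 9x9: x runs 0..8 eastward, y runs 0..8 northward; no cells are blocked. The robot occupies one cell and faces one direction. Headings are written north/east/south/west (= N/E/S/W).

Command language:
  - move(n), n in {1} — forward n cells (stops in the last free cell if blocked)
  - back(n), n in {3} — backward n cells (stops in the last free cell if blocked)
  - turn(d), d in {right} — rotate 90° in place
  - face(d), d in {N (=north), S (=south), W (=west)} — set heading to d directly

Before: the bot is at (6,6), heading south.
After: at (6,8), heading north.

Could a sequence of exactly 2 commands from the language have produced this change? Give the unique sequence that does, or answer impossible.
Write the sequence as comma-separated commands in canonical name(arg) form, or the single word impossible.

back(3), face(N)

key: cell and facing (now N) both changed — the 2 commands mix motion and turning
start: at (6,6), heading south
[1] after back(3): at (6,8), heading south
[2] after face(N): at (6,8), heading north
all 36 alternatives checked — unique.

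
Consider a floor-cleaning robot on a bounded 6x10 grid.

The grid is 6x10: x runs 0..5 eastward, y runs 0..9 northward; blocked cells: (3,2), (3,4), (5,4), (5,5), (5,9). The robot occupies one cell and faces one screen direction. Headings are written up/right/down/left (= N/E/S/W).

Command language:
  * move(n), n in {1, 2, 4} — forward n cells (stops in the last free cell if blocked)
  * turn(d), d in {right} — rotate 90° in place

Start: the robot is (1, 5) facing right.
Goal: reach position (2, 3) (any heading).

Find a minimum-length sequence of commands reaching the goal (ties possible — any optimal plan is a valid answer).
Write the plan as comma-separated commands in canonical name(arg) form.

initial: (1, 5) facing right
[1] after move(1): (2, 5) facing right
[2] after turn(right): (2, 5) facing down
[3] after move(2): (2, 3) facing down
shorter routes all fall short; 3 is best.

move(1), turn(right), move(2)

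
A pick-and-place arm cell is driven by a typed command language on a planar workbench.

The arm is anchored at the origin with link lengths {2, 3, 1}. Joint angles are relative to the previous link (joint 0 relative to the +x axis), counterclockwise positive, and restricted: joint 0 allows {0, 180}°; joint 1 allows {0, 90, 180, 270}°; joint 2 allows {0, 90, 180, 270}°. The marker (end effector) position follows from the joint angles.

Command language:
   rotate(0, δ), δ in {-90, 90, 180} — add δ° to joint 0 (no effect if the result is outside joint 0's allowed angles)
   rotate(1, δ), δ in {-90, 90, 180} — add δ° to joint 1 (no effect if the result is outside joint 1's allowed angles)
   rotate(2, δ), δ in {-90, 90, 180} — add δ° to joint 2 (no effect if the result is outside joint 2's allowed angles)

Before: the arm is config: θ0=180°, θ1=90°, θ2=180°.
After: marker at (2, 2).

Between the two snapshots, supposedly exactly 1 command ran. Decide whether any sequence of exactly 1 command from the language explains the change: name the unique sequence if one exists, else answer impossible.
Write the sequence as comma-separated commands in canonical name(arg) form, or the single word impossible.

rotate(0, 180)

from: config: θ0=180°, θ1=90°, θ2=180°
[1] after rotate(0, 180): config: θ0=0°, θ1=90°, θ2=180°
uniquely the one of 9 1-step routes that fits.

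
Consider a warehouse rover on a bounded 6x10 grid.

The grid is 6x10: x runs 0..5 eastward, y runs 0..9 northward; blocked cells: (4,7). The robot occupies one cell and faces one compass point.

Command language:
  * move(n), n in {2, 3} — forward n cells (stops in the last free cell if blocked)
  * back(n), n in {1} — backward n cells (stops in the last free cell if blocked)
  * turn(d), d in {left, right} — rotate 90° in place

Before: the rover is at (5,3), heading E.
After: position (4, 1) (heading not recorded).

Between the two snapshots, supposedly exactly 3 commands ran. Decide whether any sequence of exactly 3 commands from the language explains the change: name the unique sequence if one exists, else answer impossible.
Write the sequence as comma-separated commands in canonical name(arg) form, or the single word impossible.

back(1), turn(right), move(2)

key: running move(2) before back(1) would end elsewhere — order is forced
t0: at (5,3), heading E
step 1 (back(1)): at (4,3), heading E
step 2 (turn(right)): at (4,3), heading S
step 3 (move(2)): at (4,1), heading S
uniquely the one of 125 3-step routes that fits.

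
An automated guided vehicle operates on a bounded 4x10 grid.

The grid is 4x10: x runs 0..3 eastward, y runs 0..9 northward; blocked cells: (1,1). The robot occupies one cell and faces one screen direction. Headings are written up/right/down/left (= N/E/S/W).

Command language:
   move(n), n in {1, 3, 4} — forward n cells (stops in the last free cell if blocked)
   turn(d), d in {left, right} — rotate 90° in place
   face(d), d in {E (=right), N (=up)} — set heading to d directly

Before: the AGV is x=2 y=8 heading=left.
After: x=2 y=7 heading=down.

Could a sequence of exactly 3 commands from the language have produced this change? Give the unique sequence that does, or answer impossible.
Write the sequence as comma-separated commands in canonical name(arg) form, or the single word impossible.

key: order matters: swapping face(E) and move(1) lands elsewhere
initial: x=2 y=8 heading=left
step 1 (face(E)): x=2 y=8 heading=right
step 2 (turn(right)): x=2 y=8 heading=down
step 3 (move(1)): x=2 y=7 heading=down
no other 3-command option fits: unique.

face(E), turn(right), move(1)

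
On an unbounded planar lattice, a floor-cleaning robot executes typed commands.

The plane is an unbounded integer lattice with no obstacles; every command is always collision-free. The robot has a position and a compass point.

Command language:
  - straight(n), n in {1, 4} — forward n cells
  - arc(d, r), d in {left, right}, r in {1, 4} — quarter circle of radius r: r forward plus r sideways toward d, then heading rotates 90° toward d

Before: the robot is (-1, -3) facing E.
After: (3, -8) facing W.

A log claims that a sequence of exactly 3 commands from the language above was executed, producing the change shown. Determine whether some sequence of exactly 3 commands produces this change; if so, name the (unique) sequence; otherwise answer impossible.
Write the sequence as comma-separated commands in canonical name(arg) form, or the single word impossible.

key: running arc(right, 1) before straight(1) would end elsewhere — order is forced
start: (-1, -3) facing E
t=1 straight(1) ⇒ (0, -3) facing E
t=2 arc(right, 4) ⇒ (4, -7) facing S
t=3 arc(right, 1) ⇒ (3, -8) facing W
all 216 alternatives checked — unique.

straight(1), arc(right, 4), arc(right, 1)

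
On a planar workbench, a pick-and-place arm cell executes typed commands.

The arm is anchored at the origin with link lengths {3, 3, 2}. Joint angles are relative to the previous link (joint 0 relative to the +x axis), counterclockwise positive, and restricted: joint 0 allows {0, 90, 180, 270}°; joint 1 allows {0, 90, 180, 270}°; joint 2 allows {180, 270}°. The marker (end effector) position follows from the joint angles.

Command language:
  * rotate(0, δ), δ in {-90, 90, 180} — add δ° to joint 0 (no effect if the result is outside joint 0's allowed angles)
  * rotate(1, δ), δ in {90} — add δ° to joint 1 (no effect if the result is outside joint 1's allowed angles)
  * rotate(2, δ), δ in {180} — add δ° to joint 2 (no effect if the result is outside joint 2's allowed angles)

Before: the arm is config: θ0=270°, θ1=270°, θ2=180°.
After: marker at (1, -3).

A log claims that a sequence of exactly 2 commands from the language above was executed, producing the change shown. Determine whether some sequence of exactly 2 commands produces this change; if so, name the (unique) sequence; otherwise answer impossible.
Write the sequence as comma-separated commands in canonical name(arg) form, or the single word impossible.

t0: config: θ0=270°, θ1=270°, θ2=180°
t=1 rotate(1, 90) ⇒ config: θ0=270°, θ1=0°, θ2=180°
t=2 rotate(1, 90) ⇒ config: θ0=270°, θ1=90°, θ2=180°
no rival 2-sequence matches.

rotate(1, 90), rotate(1, 90)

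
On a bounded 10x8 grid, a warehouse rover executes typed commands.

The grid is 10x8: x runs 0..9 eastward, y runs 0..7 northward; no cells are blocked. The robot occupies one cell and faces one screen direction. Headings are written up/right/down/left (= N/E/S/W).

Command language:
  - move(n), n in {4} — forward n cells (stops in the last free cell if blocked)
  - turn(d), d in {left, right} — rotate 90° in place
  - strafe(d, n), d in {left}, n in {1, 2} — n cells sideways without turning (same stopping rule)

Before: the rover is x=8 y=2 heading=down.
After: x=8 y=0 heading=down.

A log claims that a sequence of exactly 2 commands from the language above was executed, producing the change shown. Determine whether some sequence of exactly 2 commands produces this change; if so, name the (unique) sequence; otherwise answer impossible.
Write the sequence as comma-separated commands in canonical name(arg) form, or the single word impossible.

move(4), move(4)

key: the first move(4) runs into the grid edge before its full distance
begin: x=8 y=2 heading=down
1. move(4) → x=8 y=0 heading=down
2. move(4) → x=8 y=0 heading=down
no other 2-command option fits: unique.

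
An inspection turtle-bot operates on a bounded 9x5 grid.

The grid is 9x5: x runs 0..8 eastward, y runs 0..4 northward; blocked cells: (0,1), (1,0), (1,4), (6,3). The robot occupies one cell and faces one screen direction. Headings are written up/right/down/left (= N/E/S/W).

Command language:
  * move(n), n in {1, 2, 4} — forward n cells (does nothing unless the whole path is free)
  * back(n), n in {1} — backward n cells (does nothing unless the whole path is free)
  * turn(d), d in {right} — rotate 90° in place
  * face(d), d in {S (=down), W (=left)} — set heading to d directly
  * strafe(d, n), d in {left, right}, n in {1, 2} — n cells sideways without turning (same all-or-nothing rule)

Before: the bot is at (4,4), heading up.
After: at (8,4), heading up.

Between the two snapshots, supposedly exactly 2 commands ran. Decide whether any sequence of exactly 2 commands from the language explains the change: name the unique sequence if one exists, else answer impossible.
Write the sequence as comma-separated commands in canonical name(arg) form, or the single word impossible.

key: heading stays N — no command in the sequence turns
from: at (4,4), heading up
1. strafe(right, 2) → at (6,4), heading up
2. strafe(right, 2) → at (8,4), heading up
no other 2-command option fits: unique.

strafe(right, 2), strafe(right, 2)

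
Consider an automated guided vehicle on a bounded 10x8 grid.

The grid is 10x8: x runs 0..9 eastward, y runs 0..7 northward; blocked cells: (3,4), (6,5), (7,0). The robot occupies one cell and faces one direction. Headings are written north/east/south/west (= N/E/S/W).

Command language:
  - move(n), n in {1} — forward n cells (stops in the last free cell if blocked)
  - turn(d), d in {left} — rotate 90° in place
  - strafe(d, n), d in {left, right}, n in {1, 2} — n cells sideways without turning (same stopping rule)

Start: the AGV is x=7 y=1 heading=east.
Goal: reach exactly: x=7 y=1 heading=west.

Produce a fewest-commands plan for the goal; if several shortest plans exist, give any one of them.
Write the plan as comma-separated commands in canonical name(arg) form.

from: x=7 y=1 heading=east
[1] after turn(left): x=7 y=1 heading=north
[2] after turn(left): x=7 y=1 heading=west
shorter routes all fall short; 2 is best.

turn(left), turn(left)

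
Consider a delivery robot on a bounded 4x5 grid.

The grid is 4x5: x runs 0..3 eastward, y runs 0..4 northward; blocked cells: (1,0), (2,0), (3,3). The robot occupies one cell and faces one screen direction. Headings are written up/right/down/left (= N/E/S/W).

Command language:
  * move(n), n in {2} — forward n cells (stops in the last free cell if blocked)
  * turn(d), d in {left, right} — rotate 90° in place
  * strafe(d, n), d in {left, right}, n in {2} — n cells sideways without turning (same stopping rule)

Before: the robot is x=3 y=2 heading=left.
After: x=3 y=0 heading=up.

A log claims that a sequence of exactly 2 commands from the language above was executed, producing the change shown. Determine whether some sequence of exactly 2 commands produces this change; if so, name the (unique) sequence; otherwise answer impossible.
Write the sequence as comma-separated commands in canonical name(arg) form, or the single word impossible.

strafe(left, 2), turn(right)

key: cell and facing (now N) both changed — the 2 commands mix motion and turning
t0: x=3 y=2 heading=left
step 1 (strafe(left, 2)): x=3 y=0 heading=left
step 2 (turn(right)): x=3 y=0 heading=up
no other 2-command option fits: unique.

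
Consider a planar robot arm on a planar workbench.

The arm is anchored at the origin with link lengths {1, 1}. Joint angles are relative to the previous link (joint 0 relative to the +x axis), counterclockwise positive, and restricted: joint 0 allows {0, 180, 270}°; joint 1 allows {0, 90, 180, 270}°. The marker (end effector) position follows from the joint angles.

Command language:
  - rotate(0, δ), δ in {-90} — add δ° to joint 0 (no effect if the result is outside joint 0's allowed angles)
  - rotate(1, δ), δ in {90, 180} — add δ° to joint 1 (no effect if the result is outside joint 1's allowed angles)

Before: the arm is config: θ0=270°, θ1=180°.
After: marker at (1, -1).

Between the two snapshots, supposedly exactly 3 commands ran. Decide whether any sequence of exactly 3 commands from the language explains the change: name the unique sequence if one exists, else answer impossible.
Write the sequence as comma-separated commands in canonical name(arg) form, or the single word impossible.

begin: config: θ0=270°, θ1=180°
step 1 (rotate(1, 90)): config: θ0=270°, θ1=270°
step 2 (rotate(1, 90)): config: θ0=270°, θ1=0°
step 3 (rotate(1, 90)): config: θ0=270°, θ1=90°
all 27 alternatives checked — unique.

rotate(1, 90), rotate(1, 90), rotate(1, 90)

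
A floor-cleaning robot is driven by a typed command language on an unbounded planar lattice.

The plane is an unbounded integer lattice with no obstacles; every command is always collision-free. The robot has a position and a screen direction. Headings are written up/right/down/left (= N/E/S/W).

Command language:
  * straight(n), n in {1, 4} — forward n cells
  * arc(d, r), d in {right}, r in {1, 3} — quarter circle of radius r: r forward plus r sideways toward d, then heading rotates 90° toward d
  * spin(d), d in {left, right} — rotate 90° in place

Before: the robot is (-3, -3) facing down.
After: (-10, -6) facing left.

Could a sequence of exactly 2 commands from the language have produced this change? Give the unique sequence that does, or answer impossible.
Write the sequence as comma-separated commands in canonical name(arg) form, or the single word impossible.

arc(right, 3), straight(4)

key: position moved to (-10,-6) AND the heading swung to W — translation plus rotation needed
t0: (-3, -3) facing down
step 1 (arc(right, 3)): (-6, -6) facing left
step 2 (straight(4)): (-10, -6) facing left
uniquely the one of 36 2-step routes that fits.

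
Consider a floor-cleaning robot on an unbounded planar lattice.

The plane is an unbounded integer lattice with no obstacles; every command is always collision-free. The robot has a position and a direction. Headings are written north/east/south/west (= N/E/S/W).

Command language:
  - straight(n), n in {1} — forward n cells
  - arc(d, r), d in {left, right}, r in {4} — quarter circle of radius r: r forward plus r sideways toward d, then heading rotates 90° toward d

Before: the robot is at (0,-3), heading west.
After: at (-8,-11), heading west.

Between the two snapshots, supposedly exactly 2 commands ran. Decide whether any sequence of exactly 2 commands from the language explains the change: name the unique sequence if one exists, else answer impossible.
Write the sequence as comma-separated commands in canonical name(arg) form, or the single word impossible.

arc(left, 4), arc(right, 4)

key: running arc(right, 4) before arc(left, 4) would end elsewhere — order is forced
begin: at (0,-3), heading west
t=1 arc(left, 4) ⇒ at (-4,-7), heading south
t=2 arc(right, 4) ⇒ at (-8,-11), heading west
all 9 alternatives checked — unique.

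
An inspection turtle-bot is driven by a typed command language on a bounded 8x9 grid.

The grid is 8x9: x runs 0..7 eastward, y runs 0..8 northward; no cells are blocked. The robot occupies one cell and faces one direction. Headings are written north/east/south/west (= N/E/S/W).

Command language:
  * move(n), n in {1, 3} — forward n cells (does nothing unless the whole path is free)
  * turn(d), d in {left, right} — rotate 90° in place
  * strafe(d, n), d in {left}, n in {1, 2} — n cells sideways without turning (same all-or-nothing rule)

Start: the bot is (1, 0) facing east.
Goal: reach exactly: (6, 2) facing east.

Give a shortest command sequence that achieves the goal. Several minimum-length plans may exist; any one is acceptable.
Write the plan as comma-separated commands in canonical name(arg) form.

t0: (1, 0) facing east
step 1 (move(1)): (2, 0) facing east
step 2 (move(1)): (3, 0) facing east
step 3 (strafe(left, 2)): (3, 2) facing east
step 4 (move(3)): (6, 2) facing east
no 3-step plan works, so 4 is optimal.

move(1), move(1), strafe(left, 2), move(3)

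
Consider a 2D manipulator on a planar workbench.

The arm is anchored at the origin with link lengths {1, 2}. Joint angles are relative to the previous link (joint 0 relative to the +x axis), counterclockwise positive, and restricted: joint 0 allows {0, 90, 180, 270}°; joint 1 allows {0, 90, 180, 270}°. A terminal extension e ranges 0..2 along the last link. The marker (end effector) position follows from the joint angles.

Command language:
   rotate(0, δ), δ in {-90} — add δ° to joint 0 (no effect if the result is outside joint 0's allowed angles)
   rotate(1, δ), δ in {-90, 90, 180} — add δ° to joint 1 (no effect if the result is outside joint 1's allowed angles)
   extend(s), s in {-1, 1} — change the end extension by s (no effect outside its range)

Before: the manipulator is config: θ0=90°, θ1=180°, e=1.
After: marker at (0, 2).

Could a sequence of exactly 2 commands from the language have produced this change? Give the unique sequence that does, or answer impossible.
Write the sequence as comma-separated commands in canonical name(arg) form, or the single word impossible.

rotate(0, -90), rotate(0, -90)

t0: config: θ0=90°, θ1=180°, e=1
[1] after rotate(0, -90): config: θ0=0°, θ1=180°, e=1
[2] after rotate(0, -90): config: θ0=270°, θ1=180°, e=1
no other 2-command option fits: unique.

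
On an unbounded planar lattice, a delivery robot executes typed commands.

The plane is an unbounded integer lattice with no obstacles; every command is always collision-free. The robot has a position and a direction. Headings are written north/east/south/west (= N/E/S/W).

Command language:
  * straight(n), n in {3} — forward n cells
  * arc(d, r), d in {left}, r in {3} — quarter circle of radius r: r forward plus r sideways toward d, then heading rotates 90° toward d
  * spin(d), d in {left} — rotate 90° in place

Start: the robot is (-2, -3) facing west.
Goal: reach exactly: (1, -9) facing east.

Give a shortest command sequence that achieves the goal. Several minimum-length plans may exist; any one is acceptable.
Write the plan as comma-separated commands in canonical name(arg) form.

initial: (-2, -3) facing west
t=1 spin(left) ⇒ (-2, -3) facing south
t=2 straight(3) ⇒ (-2, -6) facing south
t=3 arc(left, 3) ⇒ (1, -9) facing east
minimal: 3 command(s), checked below 3.

spin(left), straight(3), arc(left, 3)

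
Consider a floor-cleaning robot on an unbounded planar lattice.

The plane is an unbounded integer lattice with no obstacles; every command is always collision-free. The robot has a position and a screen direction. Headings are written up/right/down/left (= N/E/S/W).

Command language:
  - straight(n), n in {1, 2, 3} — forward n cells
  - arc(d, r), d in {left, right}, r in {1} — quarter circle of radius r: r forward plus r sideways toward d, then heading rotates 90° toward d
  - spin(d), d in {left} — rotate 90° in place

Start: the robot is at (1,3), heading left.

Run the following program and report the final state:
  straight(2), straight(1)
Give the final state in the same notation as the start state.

initial: at (1,3), heading left
1. straight(2) → at (-1,3), heading left
2. straight(1) → at (-2,3), heading left

at (-2,3), heading left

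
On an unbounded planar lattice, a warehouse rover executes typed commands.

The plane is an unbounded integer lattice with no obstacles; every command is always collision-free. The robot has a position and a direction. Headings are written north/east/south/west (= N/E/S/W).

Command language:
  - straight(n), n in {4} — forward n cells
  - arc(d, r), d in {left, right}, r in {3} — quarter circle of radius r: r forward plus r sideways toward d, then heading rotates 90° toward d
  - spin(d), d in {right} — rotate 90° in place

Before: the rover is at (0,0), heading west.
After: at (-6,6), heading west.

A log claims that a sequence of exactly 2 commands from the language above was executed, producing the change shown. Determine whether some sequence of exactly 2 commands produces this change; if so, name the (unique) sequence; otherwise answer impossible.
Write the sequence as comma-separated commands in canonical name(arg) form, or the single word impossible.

key: order matters: swapping arc(right, 3) and arc(left, 3) lands elsewhere
from: at (0,0), heading west
step 1 (arc(right, 3)): at (-3,3), heading north
step 2 (arc(left, 3)): at (-6,6), heading west
all 16 alternatives checked — unique.

arc(right, 3), arc(left, 3)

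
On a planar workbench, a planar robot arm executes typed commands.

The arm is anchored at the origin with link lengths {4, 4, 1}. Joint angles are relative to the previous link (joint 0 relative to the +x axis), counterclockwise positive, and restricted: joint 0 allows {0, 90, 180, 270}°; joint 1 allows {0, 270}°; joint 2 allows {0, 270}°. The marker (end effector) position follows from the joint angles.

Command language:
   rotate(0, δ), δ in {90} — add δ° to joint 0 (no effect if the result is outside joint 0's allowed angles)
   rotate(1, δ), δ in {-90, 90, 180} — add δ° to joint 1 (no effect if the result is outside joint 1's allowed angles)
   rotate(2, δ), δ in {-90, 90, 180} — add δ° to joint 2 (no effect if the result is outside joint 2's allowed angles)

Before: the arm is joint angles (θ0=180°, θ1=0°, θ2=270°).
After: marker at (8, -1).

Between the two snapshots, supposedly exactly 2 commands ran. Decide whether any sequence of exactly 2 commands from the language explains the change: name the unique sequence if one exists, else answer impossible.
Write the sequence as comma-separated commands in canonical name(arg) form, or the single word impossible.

rotate(0, 90), rotate(0, 90)

from: joint angles (θ0=180°, θ1=0°, θ2=270°)
t=1 rotate(0, 90) ⇒ joint angles (θ0=270°, θ1=0°, θ2=270°)
t=2 rotate(0, 90) ⇒ joint angles (θ0=0°, θ1=0°, θ2=270°)
all 49 alternatives checked — unique.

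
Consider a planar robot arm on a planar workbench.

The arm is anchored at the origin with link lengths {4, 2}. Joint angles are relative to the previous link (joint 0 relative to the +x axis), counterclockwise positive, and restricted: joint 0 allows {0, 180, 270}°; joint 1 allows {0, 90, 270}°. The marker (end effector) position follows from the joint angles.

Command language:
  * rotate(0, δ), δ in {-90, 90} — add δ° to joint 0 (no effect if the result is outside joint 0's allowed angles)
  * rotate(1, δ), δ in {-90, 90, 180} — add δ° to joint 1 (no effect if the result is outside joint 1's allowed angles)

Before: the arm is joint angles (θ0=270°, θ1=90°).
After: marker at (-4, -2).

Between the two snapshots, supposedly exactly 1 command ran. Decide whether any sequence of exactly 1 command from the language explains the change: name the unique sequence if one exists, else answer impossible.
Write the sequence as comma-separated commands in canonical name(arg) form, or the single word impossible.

rotate(0, -90)

begin: joint angles (θ0=270°, θ1=90°)
step 1 (rotate(0, -90)): joint angles (θ0=180°, θ1=90°)
all 5 alternatives checked — unique.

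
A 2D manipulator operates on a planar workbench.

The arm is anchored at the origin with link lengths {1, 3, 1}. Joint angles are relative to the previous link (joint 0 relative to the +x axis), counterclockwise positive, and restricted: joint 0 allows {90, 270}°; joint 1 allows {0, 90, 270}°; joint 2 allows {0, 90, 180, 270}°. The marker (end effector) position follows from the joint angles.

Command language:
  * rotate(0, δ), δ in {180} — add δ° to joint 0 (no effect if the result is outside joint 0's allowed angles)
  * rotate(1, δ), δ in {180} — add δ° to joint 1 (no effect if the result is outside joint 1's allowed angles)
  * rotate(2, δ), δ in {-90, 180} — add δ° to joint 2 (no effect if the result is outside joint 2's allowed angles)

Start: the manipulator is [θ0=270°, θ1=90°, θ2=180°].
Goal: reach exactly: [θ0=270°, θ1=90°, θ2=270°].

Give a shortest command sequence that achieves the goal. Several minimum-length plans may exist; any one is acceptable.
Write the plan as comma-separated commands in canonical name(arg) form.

start: [θ0=270°, θ1=90°, θ2=180°]
[1] after rotate(2, 180): [θ0=270°, θ1=90°, θ2=0°]
[2] after rotate(2, -90): [θ0=270°, θ1=90°, θ2=270°]
no 1-step plan works, so 2 is optimal.

rotate(2, 180), rotate(2, -90)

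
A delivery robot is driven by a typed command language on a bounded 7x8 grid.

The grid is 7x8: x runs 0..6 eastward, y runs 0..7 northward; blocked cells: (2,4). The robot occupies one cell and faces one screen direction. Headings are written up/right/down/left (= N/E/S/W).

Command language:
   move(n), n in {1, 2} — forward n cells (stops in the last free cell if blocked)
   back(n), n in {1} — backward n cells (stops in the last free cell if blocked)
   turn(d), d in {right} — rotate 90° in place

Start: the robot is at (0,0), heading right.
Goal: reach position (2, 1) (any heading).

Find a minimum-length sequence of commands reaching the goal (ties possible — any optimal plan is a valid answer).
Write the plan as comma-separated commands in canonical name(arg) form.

move(2), turn(right), back(1)

begin: at (0,0), heading right
step 1 (move(2)): at (2,0), heading right
step 2 (turn(right)): at (2,0), heading down
step 3 (back(1)): at (2,1), heading down
minimal: 3 command(s), checked below 3.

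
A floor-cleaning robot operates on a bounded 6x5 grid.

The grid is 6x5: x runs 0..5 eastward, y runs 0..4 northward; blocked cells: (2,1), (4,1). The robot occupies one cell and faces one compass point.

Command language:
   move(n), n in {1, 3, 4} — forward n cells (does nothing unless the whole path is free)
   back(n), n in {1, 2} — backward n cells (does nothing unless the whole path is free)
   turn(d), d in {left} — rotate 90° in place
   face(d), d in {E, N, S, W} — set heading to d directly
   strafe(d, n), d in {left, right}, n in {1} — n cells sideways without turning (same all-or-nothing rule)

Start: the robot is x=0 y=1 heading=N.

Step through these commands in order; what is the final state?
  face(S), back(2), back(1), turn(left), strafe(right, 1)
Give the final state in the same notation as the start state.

start: x=0 y=1 heading=N
t=1 face(S) ⇒ x=0 y=1 heading=S
t=2 back(2) ⇒ x=0 y=3 heading=S
t=3 back(1) ⇒ x=0 y=4 heading=S
t=4 turn(left) ⇒ x=0 y=4 heading=E
t=5 strafe(right, 1) ⇒ x=0 y=3 heading=E

x=0 y=3 heading=E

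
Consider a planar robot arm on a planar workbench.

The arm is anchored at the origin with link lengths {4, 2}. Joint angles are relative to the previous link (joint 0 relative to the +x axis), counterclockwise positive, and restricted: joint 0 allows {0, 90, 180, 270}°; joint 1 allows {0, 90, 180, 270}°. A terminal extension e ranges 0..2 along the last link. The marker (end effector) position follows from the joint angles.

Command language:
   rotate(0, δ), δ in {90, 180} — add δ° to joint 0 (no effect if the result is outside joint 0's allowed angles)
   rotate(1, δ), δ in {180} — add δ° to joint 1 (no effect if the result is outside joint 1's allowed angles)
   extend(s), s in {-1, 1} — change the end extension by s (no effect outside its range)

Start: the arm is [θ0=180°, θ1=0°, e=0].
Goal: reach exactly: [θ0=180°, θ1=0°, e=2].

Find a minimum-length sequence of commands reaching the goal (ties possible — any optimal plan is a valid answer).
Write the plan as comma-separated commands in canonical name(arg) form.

extend(1), extend(1)

begin: [θ0=180°, θ1=0°, e=0]
t=1 extend(1) ⇒ [θ0=180°, θ1=0°, e=1]
t=2 extend(1) ⇒ [θ0=180°, θ1=0°, e=2]
minimal: 2 command(s), checked below 2.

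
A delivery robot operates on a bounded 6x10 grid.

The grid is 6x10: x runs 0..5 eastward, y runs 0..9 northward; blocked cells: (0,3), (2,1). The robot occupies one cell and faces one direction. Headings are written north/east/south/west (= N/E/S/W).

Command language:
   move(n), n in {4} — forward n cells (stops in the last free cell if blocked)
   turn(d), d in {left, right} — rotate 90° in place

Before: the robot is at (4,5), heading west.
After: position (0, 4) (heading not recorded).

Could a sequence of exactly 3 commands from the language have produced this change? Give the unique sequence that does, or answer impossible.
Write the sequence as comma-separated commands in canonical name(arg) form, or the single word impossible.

key: the second move(4) is stopped early by the blocked cell at (0,3)
t0: at (4,5), heading west
1. move(4) → at (0,5), heading west
2. turn(left) → at (0,5), heading south
3. move(4) → at (0,4), heading south
no rival 3-sequence matches.

move(4), turn(left), move(4)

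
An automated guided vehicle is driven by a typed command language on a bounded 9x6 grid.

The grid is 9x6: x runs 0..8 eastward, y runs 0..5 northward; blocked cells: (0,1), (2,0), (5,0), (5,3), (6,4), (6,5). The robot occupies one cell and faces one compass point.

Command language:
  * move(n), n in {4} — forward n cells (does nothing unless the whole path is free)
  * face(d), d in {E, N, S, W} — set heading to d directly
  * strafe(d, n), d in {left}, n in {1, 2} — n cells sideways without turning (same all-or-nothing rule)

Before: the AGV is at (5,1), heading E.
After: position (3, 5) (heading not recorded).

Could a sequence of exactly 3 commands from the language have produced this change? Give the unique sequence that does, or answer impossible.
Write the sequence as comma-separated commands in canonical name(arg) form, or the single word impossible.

face(N), strafe(left, 2), move(4)

key: order matters: swapping face(N) and move(4) lands elsewhere
from: at (5,1), heading E
1. face(N) → at (5,1), heading N
2. strafe(left, 2) → at (3,1), heading N
3. move(4) → at (3,5), heading N
uniquely the one of 343 3-step routes that fits.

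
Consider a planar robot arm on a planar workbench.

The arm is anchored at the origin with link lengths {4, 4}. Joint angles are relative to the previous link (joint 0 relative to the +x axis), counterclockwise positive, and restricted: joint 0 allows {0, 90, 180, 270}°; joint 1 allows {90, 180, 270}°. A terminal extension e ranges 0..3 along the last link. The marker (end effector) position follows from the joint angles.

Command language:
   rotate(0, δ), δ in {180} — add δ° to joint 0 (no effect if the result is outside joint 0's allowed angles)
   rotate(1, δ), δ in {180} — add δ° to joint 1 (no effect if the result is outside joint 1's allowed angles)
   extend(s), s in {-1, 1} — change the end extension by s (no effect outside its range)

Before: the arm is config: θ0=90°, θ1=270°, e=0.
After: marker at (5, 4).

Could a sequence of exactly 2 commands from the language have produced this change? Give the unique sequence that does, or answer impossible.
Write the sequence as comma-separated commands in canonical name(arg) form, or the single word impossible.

extend(-1), extend(1)

key: order matters: swapping extend(-1) and extend(1) lands elsewhere
t0: config: θ0=90°, θ1=270°, e=0
step 1 (extend(-1)): config: θ0=90°, θ1=270°, e=0
step 2 (extend(1)): config: θ0=90°, θ1=270°, e=1
uniquely the one of 16 2-step routes that fits.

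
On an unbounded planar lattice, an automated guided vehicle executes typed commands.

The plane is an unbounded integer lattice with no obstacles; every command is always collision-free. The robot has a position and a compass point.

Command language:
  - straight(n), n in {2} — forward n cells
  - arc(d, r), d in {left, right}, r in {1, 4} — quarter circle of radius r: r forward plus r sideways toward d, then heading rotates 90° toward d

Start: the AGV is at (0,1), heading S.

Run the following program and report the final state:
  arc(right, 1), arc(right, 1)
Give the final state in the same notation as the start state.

start: at (0,1), heading S
[1] after arc(right, 1): at (-1,0), heading W
[2] after arc(right, 1): at (-2,1), heading N

at (-2,1), heading N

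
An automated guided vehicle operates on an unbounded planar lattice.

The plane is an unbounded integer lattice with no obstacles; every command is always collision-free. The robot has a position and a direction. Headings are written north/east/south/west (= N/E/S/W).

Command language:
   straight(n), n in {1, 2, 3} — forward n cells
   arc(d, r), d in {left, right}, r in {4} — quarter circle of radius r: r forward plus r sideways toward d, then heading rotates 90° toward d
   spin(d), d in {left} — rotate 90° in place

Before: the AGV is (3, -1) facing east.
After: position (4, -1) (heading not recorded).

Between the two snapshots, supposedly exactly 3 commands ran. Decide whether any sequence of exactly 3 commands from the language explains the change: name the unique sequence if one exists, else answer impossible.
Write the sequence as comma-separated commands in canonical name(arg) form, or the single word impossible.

straight(1), spin(left), spin(left)

key: order matters: swapping straight(1) and spin(left) lands elsewhere
t0: (3, -1) facing east
t=1 straight(1) ⇒ (4, -1) facing east
t=2 spin(left) ⇒ (4, -1) facing north
t=3 spin(left) ⇒ (4, -1) facing west
no other 3-command option fits: unique.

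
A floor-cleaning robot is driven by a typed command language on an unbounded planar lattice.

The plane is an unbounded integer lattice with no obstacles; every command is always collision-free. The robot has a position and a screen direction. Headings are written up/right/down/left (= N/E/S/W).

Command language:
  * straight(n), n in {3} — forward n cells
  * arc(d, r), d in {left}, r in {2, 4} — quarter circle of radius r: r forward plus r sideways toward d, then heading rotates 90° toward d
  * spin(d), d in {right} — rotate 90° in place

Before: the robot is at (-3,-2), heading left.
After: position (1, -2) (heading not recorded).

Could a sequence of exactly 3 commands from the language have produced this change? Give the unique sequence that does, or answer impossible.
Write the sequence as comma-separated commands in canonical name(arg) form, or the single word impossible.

arc(left, 2), arc(left, 2), arc(left, 4)

key: running arc(left, 4) before arc(left, 2) would end elsewhere — order is forced
t0: at (-3,-2), heading left
1. arc(left, 2) → at (-5,-4), heading down
2. arc(left, 2) → at (-3,-6), heading right
3. arc(left, 4) → at (1,-2), heading up
no other 3-command option fits: unique.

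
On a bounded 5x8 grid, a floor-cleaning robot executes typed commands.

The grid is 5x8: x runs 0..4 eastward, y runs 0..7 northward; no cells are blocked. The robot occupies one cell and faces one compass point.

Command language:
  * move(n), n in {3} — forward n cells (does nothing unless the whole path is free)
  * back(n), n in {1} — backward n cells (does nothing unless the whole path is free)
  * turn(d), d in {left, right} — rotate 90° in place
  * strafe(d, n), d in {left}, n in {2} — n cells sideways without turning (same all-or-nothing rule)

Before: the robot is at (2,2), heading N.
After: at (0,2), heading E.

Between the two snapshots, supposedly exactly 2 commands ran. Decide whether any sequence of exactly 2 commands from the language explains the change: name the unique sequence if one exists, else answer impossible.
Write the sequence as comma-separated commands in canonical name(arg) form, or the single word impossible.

key: cell and facing (now E) both changed — the 2 commands mix motion and turning
begin: at (2,2), heading N
step 1 (strafe(left, 2)): at (0,2), heading N
step 2 (turn(right)): at (0,2), heading E
uniquely the one of 25 2-step routes that fits.

strafe(left, 2), turn(right)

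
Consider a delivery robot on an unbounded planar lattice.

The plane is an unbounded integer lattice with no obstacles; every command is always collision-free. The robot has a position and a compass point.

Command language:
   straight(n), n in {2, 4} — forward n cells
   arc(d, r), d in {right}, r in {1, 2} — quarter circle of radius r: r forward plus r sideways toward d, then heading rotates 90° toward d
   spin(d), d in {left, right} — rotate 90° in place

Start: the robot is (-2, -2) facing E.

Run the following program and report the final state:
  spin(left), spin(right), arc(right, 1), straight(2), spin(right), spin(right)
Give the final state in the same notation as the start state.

(-1, -5) facing N

t0: (-2, -2) facing E
t=1 spin(left) ⇒ (-2, -2) facing N
t=2 spin(right) ⇒ (-2, -2) facing E
t=3 arc(right, 1) ⇒ (-1, -3) facing S
t=4 straight(2) ⇒ (-1, -5) facing S
t=5 spin(right) ⇒ (-1, -5) facing W
t=6 spin(right) ⇒ (-1, -5) facing N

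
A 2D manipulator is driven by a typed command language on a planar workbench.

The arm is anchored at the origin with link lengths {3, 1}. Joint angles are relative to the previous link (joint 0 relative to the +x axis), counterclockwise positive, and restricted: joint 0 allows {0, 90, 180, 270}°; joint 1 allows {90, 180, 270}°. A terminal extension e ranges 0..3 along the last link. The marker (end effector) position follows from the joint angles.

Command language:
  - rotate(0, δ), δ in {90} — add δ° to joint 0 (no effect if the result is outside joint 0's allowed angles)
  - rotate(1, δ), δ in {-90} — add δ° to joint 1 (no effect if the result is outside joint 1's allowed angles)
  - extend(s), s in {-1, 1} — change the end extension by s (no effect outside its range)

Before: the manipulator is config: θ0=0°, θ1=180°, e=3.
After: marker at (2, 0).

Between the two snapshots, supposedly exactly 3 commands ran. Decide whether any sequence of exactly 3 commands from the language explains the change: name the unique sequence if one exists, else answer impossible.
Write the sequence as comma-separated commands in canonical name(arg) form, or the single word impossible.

start: config: θ0=0°, θ1=180°, e=3
1. extend(-1) → config: θ0=0°, θ1=180°, e=2
2. extend(-1) → config: θ0=0°, θ1=180°, e=1
3. extend(-1) → config: θ0=0°, θ1=180°, e=0
uniquely the one of 64 3-step routes that fits.

extend(-1), extend(-1), extend(-1)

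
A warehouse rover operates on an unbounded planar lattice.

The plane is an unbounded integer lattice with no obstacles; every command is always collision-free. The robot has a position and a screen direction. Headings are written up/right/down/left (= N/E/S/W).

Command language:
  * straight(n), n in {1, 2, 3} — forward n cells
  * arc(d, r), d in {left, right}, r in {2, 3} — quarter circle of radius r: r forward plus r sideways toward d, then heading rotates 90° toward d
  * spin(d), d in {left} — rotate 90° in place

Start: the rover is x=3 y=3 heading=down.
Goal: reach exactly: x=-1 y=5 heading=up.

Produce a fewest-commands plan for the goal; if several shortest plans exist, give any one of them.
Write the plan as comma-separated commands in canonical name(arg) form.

arc(right, 2), arc(right, 2), straight(2)

initial: x=3 y=3 heading=down
[1] after arc(right, 2): x=1 y=1 heading=left
[2] after arc(right, 2): x=-1 y=3 heading=up
[3] after straight(2): x=-1 y=5 heading=up
minimal: 3 command(s), checked below 3.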